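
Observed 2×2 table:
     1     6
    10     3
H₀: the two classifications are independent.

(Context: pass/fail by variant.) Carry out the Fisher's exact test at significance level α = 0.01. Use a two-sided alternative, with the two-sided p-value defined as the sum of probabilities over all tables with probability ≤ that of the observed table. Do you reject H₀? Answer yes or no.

Margins: r₁=7, r₂=13, c₁=11, c₂=9, n=20
p_obs = C(7,1)·C(13,10)/C(20,11); sum pmf over tables with pmf ≤ p_obs
p-value (two-sided) = 0.01664
At α=0.01: p ≥ α → fail to reject H₀

reject H₀: no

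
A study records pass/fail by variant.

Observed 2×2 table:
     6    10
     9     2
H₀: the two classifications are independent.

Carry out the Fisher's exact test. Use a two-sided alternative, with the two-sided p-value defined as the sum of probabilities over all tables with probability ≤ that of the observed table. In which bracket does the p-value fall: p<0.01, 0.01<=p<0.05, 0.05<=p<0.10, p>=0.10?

Margins: r₁=16, r₂=11, c₁=15, c₂=12, n=27
p_obs = C(16,6)·C(11,9)/C(27,15); sum pmf over tables with pmf ≤ p_obs
p-value (two-sided) = 0.04733
→ bracket: 0.01<=p<0.05

p-value bracket: 0.01<=p<0.05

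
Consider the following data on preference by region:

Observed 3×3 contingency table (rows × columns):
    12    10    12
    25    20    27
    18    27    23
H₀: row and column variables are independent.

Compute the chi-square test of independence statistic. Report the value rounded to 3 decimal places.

Row totals [34, 72, 68], col totals [55, 57, 62], n=174
χ² = (12−10.75)²/10.75 + (10−11.14)²/11.14 + (12−12.11)²/12.11 + (25−22.76)²/22.76 + (20−23.59)²/23.59 + (27−25.66)²/25.66 + (18−21.49)²/21.49 + (27−22.28)²/22.28 + (23−24.23)²/24.23 = 2.7323
df = 4

test statistic = 2.732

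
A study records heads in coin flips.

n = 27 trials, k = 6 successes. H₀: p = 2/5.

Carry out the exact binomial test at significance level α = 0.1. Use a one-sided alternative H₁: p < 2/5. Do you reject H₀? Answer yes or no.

Exact binomial: n=27, k=6, p₀=2/5=0.4000
P(X≤6) from Σ C(n,i)·p₀^i·(1−p₀)^(n−i)
p-value (one-sided, H₁ less) = 0.04209
At α=0.1: p < α → reject H₀

reject H₀: yes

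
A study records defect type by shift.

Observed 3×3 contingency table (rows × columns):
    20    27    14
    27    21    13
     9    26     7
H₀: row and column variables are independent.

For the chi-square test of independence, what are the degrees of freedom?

df = (r−1)(c−1) = (3−1)·(3−1) = 4

degrees of freedom = 4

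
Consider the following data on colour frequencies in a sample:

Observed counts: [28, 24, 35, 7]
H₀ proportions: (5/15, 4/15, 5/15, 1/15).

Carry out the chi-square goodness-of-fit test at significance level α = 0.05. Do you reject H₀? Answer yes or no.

reject H₀: no

n = 94; E_i = n·p_i = [31.33, 25.07, 31.33, 6.27]
χ² = (28−31.33)²/31.33 + (24−25.07)²/25.07 + (35−31.33)²/31.33 + (7−6.27)²/6.27 = 0.9149
df = 3
p-value (upper-tail) = 0.82183
At α=0.05: p ≥ α → fail to reject H₀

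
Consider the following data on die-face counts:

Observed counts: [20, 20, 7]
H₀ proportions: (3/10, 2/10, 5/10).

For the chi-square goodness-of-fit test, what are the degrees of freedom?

degrees of freedom = 2

df = k − 1 = 3 − 1 = 2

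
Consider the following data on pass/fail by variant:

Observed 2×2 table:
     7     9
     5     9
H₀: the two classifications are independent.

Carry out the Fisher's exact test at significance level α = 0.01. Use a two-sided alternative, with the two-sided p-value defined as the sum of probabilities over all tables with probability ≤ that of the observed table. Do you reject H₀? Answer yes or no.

reject H₀: no

Margins: r₁=16, r₂=14, c₁=12, c₂=18, n=30
p_obs = C(16,7)·C(14,5)/C(30,12); sum pmf over tables with pmf ≤ p_obs
p-value (two-sided) = 0.72197
At α=0.01: p ≥ α → fail to reject H₀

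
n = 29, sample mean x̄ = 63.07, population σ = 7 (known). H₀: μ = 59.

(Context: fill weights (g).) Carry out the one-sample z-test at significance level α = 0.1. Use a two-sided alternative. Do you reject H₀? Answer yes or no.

reject H₀: yes

SE = σ/√n = 7/√29 = 1.2999
z = (x̄−μ₀)/SE = (63.07−59)/1.2999 = 3.1311
p-value (two-sided) = 0.00174
At α=0.1: p < α → reject H₀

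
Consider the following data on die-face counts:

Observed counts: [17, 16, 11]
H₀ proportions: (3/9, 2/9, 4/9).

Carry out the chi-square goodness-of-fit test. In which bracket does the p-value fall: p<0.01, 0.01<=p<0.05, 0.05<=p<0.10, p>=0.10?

p-value bracket: 0.01<=p<0.05

n = 44; E_i = n·p_i = [14.67, 9.78, 19.56]
χ² = (17−14.67)²/14.67 + (16−9.78)²/9.78 + (11−19.56)²/19.56 = 8.0739
df = 2
p-value (upper-tail) = 0.01765
→ bracket: 0.01<=p<0.05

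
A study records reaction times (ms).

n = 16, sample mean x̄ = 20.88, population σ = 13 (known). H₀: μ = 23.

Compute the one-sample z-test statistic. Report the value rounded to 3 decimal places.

test statistic = -0.652

SE = σ/√n = 13/√16 = 3.2500
z = (x̄−μ₀)/SE = (20.88−23)/3.2500 = -0.6523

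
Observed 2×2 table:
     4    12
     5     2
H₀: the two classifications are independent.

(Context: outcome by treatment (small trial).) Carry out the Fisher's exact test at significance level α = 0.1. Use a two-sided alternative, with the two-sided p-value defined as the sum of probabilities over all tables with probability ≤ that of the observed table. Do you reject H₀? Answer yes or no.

Margins: r₁=16, r₂=7, c₁=9, c₂=14, n=23
p_obs = C(16,4)·C(7,5)/C(23,9); sum pmf over tables with pmf ≤ p_obs
p-value (two-sided) = 0.06571
At α=0.1: p < α → reject H₀

reject H₀: yes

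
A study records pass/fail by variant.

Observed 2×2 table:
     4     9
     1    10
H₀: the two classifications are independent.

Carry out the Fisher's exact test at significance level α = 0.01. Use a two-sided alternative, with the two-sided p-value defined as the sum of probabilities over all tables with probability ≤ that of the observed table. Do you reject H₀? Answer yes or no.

reject H₀: no

Margins: r₁=13, r₂=11, c₁=5, c₂=19, n=24
p_obs = C(13,4)·C(11,1)/C(24,5); sum pmf over tables with pmf ≤ p_obs
p-value (two-sided) = 0.32712
At α=0.01: p ≥ α → fail to reject H₀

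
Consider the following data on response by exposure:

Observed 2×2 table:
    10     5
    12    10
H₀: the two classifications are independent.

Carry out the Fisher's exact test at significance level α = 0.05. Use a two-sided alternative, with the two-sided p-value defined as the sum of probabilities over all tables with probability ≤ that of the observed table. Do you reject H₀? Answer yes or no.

reject H₀: no

Margins: r₁=15, r₂=22, c₁=22, c₂=15, n=37
p_obs = C(15,10)·C(22,12)/C(37,22); sum pmf over tables with pmf ≤ p_obs
p-value (two-sided) = 0.51439
At α=0.05: p ≥ α → fail to reject H₀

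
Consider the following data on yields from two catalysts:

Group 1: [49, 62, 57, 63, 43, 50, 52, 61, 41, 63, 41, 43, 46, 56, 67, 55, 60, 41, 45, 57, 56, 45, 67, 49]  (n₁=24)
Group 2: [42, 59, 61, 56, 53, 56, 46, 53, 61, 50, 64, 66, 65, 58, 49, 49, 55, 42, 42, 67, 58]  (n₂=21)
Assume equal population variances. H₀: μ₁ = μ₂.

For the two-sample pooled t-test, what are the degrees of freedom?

df = n₁ + n₂ − 2 = 24 + 21 − 2 = 43

degrees of freedom = 43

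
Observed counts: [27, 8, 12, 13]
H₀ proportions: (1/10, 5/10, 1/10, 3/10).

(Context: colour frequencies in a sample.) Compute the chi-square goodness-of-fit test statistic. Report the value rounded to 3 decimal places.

n = 60; E_i = n·p_i = [6.00, 30.00, 6.00, 18.00]
χ² = (27−6.00)²/6.00 + (8−30.00)²/30.00 + (12−6.00)²/6.00 + (13−18.00)²/18.00 = 97.0222
df = 3

test statistic = 97.022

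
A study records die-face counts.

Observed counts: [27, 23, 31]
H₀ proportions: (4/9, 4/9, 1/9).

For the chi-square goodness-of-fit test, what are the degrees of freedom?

degrees of freedom = 2

df = k − 1 = 3 − 1 = 2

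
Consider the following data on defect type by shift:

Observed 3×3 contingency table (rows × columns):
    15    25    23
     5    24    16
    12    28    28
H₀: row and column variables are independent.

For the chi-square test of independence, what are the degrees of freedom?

degrees of freedom = 4

df = (r−1)(c−1) = (3−1)·(3−1) = 4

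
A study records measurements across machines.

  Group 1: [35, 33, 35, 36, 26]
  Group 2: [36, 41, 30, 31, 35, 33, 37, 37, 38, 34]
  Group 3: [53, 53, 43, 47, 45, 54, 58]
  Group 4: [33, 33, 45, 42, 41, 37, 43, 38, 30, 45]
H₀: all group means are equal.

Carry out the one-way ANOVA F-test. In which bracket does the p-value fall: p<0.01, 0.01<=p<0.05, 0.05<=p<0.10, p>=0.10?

Group means [33.00, 35.20, 50.43, 38.70], grand mean 39.281
SSB = Σnᵢ(x̄ᵢ−x̄)² = 1237.054; SSW = ΣΣ(x−x̄ᵢ)² = 603.414
MSB = 1237.054/3 = 412.3515; MSW = 603.414/28 = 21.5505
F = MSB/MSW = 19.1342
df = (3, 28)
p-value (upper-tail) = 0.00000
→ bracket: p<0.01

p-value bracket: p<0.01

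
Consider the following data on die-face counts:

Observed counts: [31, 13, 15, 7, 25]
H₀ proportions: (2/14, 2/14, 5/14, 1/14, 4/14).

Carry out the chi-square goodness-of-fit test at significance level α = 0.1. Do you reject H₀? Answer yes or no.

reject H₀: yes

n = 91; E_i = n·p_i = [13.00, 13.00, 32.50, 6.50, 26.00]
χ² = (31−13.00)²/13.00 + (13−13.00)²/13.00 + (15−32.50)²/32.50 + (7−6.50)²/6.50 + (25−26.00)²/26.00 = 34.4231
df = 4
p-value (upper-tail) = 0.00000
At α=0.1: p < α → reject H₀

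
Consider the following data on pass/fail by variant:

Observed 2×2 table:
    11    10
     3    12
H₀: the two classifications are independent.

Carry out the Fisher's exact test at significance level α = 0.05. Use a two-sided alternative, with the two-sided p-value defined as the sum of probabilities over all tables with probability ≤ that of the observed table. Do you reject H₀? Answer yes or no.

reject H₀: no

Margins: r₁=21, r₂=15, c₁=14, c₂=22, n=36
p_obs = C(21,11)·C(15,3)/C(36,14); sum pmf over tables with pmf ≤ p_obs
p-value (two-sided) = 0.08330
At α=0.05: p ≥ α → fail to reject H₀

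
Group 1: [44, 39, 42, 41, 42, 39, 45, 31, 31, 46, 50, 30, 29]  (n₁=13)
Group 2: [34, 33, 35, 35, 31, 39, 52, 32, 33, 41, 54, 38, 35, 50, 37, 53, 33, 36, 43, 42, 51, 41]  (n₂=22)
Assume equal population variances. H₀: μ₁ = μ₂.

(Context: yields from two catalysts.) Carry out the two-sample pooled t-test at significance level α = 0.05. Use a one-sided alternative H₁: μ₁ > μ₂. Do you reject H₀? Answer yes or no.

reject H₀: no

x̄₁=39.154, s₁=6.842, n₁=13
x̄₂=39.909, s₂=7.489, n₂=22
s_p² = [12·6.842² + 21·7.489²]/33 = 52.7124
SE = √(s_p²·(1/13+1/22)) = 2.5398
t = (39.154−39.909)/2.5398 = -0.2974
df = 33
p-value (one-sided, H₁ greater) = 0.61597
At α=0.05: p ≥ α → fail to reject H₀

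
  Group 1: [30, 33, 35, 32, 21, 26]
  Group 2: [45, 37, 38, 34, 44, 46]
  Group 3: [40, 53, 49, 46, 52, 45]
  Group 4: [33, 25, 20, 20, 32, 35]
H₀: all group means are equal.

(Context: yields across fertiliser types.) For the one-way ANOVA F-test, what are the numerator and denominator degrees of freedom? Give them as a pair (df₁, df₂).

degrees of freedom = [3, 20]

k = 4 groups, N = 24 total
df = (k−1, N−k) = (4−1, 24−4) = (3, 20)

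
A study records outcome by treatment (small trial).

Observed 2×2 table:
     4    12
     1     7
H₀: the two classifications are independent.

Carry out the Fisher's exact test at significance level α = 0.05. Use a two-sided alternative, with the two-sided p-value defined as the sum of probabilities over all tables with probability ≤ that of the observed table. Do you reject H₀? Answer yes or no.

reject H₀: no

Margins: r₁=16, r₂=8, c₁=5, c₂=19, n=24
p_obs = C(16,4)·C(8,1)/C(24,5); sum pmf over tables with pmf ≤ p_obs
p-value (two-sided) = 0.63109
At α=0.05: p ≥ α → fail to reject H₀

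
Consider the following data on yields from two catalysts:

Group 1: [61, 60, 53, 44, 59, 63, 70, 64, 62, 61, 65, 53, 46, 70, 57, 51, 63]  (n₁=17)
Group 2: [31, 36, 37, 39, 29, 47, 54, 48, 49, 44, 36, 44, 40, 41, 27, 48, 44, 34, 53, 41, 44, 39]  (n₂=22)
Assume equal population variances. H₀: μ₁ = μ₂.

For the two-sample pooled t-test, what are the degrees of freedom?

degrees of freedom = 37

df = n₁ + n₂ − 2 = 17 + 22 − 2 = 37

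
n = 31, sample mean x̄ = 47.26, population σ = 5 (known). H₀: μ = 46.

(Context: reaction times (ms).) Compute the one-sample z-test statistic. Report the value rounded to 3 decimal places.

test statistic = 1.403

SE = σ/√n = 5/√31 = 0.8980
z = (x̄−μ₀)/SE = (47.26−46)/0.8980 = 1.4031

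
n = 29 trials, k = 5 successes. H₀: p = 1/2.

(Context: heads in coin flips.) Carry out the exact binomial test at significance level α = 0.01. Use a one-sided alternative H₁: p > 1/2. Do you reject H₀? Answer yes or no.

reject H₀: no

Exact binomial: n=29, k=5, p₀=1/2=0.5000
P(X≥5) from Σ C(n,i)·p₀^i·(1−p₀)^(n−i)
p-value (one-sided, H₁ greater) = 0.99995
At α=0.01: p ≥ α → fail to reject H₀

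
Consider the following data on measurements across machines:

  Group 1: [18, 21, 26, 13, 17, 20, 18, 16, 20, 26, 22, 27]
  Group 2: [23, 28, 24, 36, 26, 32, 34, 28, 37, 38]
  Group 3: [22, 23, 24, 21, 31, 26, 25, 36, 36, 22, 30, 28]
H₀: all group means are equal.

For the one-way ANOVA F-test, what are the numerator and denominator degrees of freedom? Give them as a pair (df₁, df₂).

degrees of freedom = [2, 31]

k = 3 groups, N = 34 total
df = (k−1, N−k) = (3−1, 34−3) = (2, 31)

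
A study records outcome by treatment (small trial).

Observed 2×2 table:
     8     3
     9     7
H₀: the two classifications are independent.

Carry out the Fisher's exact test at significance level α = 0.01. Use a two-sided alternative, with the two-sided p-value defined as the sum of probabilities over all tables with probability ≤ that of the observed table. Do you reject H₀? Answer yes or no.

reject H₀: no

Margins: r₁=11, r₂=16, c₁=17, c₂=10, n=27
p_obs = C(11,8)·C(16,9)/C(27,17); sum pmf over tables with pmf ≤ p_obs
p-value (two-sided) = 0.44755
At α=0.01: p ≥ α → fail to reject H₀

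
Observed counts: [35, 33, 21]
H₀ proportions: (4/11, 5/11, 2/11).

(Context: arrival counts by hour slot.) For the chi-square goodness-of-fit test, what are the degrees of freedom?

degrees of freedom = 2

df = k − 1 = 3 − 1 = 2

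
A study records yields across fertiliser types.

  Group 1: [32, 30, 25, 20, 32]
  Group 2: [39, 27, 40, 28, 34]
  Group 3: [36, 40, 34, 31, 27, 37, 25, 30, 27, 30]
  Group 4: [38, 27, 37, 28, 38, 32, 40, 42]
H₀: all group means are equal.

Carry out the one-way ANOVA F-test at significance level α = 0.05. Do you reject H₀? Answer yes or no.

Group means [27.80, 33.60, 31.70, 35.25], grand mean 32.357
SSB = Σnᵢ(x̄ᵢ−x̄)² = 182.829; SSW = ΣΣ(x−x̄ᵢ)² = 687.600
MSB = 182.829/3 = 60.9429; MSW = 687.600/24 = 28.6500
F = MSB/MSW = 2.1272
df = (3, 24)
p-value (upper-tail) = 0.12323
At α=0.05: p ≥ α → fail to reject H₀

reject H₀: no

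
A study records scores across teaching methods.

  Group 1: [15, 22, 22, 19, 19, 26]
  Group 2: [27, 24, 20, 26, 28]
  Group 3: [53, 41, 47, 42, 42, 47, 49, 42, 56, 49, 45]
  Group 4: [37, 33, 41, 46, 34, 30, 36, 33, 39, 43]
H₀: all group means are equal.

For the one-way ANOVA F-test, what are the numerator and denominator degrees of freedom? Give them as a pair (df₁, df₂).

degrees of freedom = [3, 28]

k = 4 groups, N = 32 total
df = (k−1, N−k) = (4−1, 32−4) = (3, 28)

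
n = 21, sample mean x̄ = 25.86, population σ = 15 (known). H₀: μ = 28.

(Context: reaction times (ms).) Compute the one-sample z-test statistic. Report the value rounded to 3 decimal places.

SE = σ/√n = 15/√21 = 3.2733
z = (x̄−μ₀)/SE = (25.86−28)/3.2733 = -0.6538

test statistic = -0.654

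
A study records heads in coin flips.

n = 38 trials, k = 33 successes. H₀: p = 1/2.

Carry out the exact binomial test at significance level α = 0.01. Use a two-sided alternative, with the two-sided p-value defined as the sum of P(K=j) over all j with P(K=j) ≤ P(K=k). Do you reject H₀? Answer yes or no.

Exact binomial: n=38, k=33, p₀=1/2=0.5000
P(X=j) = C(n,j)·p₀^j·(1−p₀)^(n−j); p = Σ P(X=j) over j with P(X=j) ≤ P(X=33)
p-value (two-sided) = 0.00000
At α=0.01: p < α → reject H₀

reject H₀: yes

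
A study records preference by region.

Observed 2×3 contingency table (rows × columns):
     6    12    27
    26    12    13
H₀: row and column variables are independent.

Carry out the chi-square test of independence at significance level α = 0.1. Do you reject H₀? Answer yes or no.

reject H₀: yes

Row totals [45, 51], col totals [32, 24, 40], n=96
χ² = (6−15.00)²/15.00 + (12−11.25)²/11.25 + (27−18.75)²/18.75 + (26−17.00)²/17.00 + (12−12.75)²/12.75 + (13−21.25)²/21.25 = 17.0918
df = 2
p-value (upper-tail) = 0.00019
At α=0.1: p < α → reject H₀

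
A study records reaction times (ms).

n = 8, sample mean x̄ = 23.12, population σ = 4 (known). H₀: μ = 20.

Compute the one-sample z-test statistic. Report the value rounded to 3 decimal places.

test statistic = 2.206

SE = σ/√n = 4/√8 = 1.4142
z = (x̄−μ₀)/SE = (23.12−20)/1.4142 = 2.2062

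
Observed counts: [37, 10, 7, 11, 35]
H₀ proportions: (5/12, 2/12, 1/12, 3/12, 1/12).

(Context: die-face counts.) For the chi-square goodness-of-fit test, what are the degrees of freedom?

degrees of freedom = 4

df = k − 1 = 5 − 1 = 4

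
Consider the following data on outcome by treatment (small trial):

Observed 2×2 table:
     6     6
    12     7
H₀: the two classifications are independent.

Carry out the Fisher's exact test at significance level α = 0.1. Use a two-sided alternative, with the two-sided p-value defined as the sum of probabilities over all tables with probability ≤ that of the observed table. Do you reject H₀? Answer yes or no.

Margins: r₁=12, r₂=19, c₁=18, c₂=13, n=31
p_obs = C(12,6)·C(19,12)/C(31,18); sum pmf over tables with pmf ≤ p_obs
p-value (two-sided) = 0.70977
At α=0.1: p ≥ α → fail to reject H₀

reject H₀: no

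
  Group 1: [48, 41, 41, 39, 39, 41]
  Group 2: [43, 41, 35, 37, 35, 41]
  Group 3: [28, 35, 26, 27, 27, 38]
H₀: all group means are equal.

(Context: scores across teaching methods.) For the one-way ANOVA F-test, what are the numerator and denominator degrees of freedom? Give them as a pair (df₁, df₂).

k = 3 groups, N = 18 total
df = (k−1, N−k) = (3−1, 18−3) = (2, 15)

degrees of freedom = [2, 15]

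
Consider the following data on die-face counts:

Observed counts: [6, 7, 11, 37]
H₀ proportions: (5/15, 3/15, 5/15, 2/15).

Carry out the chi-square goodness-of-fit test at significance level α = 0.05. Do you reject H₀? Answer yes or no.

n = 61; E_i = n·p_i = [20.33, 12.20, 20.33, 8.13]
χ² = (6−20.33)²/20.33 + (7−12.20)²/12.20 + (11−20.33)²/20.33 + (37−8.13)²/8.13 = 119.0574
df = 3
p-value (upper-tail) = 0.00000
At α=0.05: p < α → reject H₀

reject H₀: yes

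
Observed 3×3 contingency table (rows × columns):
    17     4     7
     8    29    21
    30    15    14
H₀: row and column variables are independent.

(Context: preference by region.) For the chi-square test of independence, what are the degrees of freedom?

degrees of freedom = 4

df = (r−1)(c−1) = (3−1)·(3−1) = 4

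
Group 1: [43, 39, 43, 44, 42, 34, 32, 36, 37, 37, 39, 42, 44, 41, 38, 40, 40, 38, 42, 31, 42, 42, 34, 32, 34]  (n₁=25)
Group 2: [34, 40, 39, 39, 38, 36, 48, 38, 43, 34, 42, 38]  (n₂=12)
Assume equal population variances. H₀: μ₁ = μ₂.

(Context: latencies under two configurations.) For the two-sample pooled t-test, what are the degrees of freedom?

df = n₁ + n₂ − 2 = 25 + 12 − 2 = 35

degrees of freedom = 35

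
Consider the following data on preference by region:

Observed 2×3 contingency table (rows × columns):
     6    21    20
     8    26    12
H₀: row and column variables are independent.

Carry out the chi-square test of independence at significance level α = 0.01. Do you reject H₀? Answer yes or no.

Row totals [47, 46], col totals [14, 47, 32], n=93
χ² = (6−7.08)²/7.08 + (21−23.75)²/23.75 + (20−16.17)²/16.17 + (8−6.92)²/6.92 + (26−23.25)²/23.25 + (12−15.83)²/15.83 = 2.8072
df = 2
p-value (upper-tail) = 0.24571
At α=0.01: p ≥ α → fail to reject H₀

reject H₀: no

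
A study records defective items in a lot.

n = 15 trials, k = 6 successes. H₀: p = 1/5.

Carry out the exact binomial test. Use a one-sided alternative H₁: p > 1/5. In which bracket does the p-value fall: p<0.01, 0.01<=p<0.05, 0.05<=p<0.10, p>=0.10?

p-value bracket: 0.05<=p<0.10

Exact binomial: n=15, k=6, p₀=1/5=0.2000
P(X≥6) from Σ C(n,i)·p₀^i·(1−p₀)^(n−i)
p-value (one-sided, H₁ greater) = 0.06105
→ bracket: 0.05<=p<0.10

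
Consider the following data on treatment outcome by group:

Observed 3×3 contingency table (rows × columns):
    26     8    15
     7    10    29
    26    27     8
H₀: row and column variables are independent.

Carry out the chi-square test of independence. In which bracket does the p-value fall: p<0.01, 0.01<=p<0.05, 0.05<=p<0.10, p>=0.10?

Row totals [49, 46, 61], col totals [59, 45, 52], n=156
χ² = (26−18.53)²/18.53 + (8−14.13)²/14.13 + (15−16.33)²/16.33 + (7−17.40)²/17.40 + (10−13.27)²/13.27 + (29−15.33)²/15.33 + (26−23.07)²/23.07 + (27−17.60)²/17.60 + (8−20.33)²/20.33 = 37.8598
df = 4
p-value (upper-tail) = 0.00000
→ bracket: p<0.01

p-value bracket: p<0.01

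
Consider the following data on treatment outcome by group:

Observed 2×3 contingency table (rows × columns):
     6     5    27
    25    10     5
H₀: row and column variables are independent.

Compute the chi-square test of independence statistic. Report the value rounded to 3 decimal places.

test statistic = 28.404

Row totals [38, 40], col totals [31, 15, 32], n=78
χ² = (6−15.10)²/15.10 + (5−7.31)²/7.31 + (27−15.59)²/15.59 + (25−15.90)²/15.90 + (10−7.69)²/7.69 + (5−16.41)²/16.41 = 28.4042
df = 2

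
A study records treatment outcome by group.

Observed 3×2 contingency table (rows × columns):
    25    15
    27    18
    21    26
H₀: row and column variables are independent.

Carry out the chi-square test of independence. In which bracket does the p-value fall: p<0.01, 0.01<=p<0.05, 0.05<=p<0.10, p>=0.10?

p-value bracket: p>=0.10

Row totals [40, 45, 47], col totals [73, 59], n=132
χ² = (25−22.12)²/22.12 + (15−17.88)²/17.88 + (27−24.89)²/24.89 + (18−20.11)²/20.11 + (21−25.99)²/25.99 + (26−21.01)²/21.01 = 3.3851
df = 2
p-value (upper-tail) = 0.18405
→ bracket: p>=0.10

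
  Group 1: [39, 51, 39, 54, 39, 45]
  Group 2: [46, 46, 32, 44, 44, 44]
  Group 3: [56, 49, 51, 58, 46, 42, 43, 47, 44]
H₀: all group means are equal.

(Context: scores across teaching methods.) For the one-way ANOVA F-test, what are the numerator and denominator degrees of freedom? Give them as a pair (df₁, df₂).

k = 3 groups, N = 21 total
df = (k−1, N−k) = (3−1, 21−3) = (2, 18)

degrees of freedom = [2, 18]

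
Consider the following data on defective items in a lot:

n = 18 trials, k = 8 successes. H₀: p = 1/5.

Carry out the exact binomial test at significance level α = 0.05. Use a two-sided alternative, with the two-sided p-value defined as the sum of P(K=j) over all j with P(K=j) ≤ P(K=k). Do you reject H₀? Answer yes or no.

Exact binomial: n=18, k=8, p₀=1/5=0.2000
P(X=j) = C(n,j)·p₀^j·(1−p₀)^(n−j); p = Σ P(X=j) over j with P(X=j) ≤ P(X=8)
p-value (two-sided) = 0.01628
At α=0.05: p < α → reject H₀

reject H₀: yes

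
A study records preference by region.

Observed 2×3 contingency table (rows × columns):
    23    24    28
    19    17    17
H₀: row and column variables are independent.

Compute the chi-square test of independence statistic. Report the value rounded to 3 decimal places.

test statistic = 0.498

Row totals [75, 53], col totals [42, 41, 45], n=128
χ² = (23−24.61)²/24.61 + (24−24.02)²/24.02 + (28−26.37)²/26.37 + (19−17.39)²/17.39 + (17−16.98)²/16.98 + (17−18.63)²/18.63 = 0.4984
df = 2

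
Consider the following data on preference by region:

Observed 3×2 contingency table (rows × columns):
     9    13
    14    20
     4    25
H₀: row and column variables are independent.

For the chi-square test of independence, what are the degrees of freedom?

degrees of freedom = 2

df = (r−1)(c−1) = (3−1)·(2−1) = 2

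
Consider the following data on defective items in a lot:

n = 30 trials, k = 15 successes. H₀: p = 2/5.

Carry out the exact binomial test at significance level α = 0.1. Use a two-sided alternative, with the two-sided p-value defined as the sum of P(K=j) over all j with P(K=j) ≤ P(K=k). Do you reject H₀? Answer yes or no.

reject H₀: no

Exact binomial: n=30, k=15, p₀=2/5=0.4000
P(X=j) = C(n,j)·p₀^j·(1−p₀)^(n−j); p = Σ P(X=j) over j with P(X=j) ≤ P(X=15)
p-value (two-sided) = 0.26938
At α=0.1: p ≥ α → fail to reject H₀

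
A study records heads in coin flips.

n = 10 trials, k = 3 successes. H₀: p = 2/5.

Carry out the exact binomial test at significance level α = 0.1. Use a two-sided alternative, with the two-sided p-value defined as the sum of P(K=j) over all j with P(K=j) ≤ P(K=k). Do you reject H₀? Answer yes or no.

reject H₀: no

Exact binomial: n=10, k=3, p₀=2/5=0.4000
P(X=j) = C(n,j)·p₀^j·(1−p₀)^(n−j); p = Σ P(X=j) over j with P(X=j) ≤ P(X=3)
p-value (two-sided) = 0.74918
At α=0.1: p ≥ α → fail to reject H₀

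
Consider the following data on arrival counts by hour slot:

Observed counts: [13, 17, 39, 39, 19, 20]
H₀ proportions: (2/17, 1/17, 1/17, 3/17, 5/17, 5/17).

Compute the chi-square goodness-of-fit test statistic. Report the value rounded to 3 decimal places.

n = 147; E_i = n·p_i = [17.29, 8.65, 8.65, 25.94, 43.24, 43.24]
χ² = (13−17.29)²/17.29 + (17−8.65)²/8.65 + (39−8.65)²/8.65 + (39−25.94)²/25.94 + (19−43.24)²/43.24 + (20−43.24)²/43.24 = 148.3259
df = 5

test statistic = 148.326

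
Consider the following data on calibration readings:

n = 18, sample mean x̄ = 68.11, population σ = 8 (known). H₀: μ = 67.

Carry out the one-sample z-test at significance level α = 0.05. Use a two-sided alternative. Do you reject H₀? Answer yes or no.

reject H₀: no

SE = σ/√n = 8/√18 = 1.8856
z = (x̄−μ₀)/SE = (68.11−67)/1.8856 = 0.5887
p-value (two-sided) = 0.55609
At α=0.05: p ≥ α → fail to reject H₀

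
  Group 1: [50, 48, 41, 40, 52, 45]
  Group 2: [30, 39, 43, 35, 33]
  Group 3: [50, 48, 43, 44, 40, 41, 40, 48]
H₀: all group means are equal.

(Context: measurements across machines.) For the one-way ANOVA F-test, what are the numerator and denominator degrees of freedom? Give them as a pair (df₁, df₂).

degrees of freedom = [2, 16]

k = 3 groups, N = 19 total
df = (k−1, N−k) = (3−1, 19−3) = (2, 16)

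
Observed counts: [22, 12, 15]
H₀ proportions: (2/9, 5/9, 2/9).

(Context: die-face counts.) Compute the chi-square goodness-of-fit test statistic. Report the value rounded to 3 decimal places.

n = 49; E_i = n·p_i = [10.89, 27.22, 10.89]
χ² = (22−10.89)²/10.89 + (12−27.22)²/27.22 + (15−10.89)²/10.89 = 21.4020
df = 2

test statistic = 21.402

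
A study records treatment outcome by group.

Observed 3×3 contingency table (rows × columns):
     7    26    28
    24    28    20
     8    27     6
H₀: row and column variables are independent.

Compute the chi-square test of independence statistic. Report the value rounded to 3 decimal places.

Row totals [61, 72, 41], col totals [39, 81, 54], n=174
χ² = (7−13.67)²/13.67 + (26−28.40)²/28.40 + (28−18.93)²/18.93 + (24−16.14)²/16.14 + (28−33.52)²/33.52 + (20−22.34)²/22.34 + (8−9.19)²/9.19 + (27−19.09)²/19.09 + (6−12.72)²/12.72 = 19.7763
df = 4

test statistic = 19.776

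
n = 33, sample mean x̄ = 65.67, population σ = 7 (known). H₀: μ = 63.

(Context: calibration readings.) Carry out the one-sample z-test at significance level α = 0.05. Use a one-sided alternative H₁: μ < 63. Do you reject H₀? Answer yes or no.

SE = σ/√n = 7/√33 = 1.2185
z = (x̄−μ₀)/SE = (65.67−63)/1.2185 = 2.1911
p-value (one-sided, H₁ less) = 0.98578
At α=0.05: p ≥ α → fail to reject H₀

reject H₀: no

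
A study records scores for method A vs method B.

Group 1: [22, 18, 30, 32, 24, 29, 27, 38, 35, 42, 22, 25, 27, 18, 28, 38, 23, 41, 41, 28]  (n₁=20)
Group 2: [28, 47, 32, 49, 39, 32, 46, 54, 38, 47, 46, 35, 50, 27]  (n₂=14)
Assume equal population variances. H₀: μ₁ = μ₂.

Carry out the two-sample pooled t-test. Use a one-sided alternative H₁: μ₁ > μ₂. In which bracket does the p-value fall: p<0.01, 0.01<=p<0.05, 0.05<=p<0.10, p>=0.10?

p-value bracket: p>=0.10

x̄₁=29.400, s₁=7.570, n₁=20
x̄₂=40.714, s₂=8.818, n₂=14
s_p² = [19·7.570² + 13·8.818²]/32 = 65.6143
SE = √(s_p²·(1/20+1/14)) = 2.8227
t = (29.400−40.714)/2.8227 = -4.0084
df = 32
p-value (one-sided, H₁ greater) = 0.99983
→ bracket: p>=0.10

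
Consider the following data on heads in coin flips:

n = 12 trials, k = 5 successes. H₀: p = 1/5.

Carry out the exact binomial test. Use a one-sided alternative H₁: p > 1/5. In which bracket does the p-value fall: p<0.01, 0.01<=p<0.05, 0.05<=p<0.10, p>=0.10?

p-value bracket: 0.05<=p<0.10

Exact binomial: n=12, k=5, p₀=1/5=0.2000
P(X≥5) from Σ C(n,i)·p₀^i·(1−p₀)^(n−i)
p-value (one-sided, H₁ greater) = 0.07256
→ bracket: 0.05<=p<0.10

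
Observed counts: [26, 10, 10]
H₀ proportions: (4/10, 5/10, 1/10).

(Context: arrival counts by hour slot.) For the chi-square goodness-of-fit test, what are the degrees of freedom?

degrees of freedom = 2

df = k − 1 = 3 − 1 = 2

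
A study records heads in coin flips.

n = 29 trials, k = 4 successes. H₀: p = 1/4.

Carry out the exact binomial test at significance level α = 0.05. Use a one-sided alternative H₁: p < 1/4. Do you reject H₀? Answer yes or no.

reject H₀: no

Exact binomial: n=29, k=4, p₀=1/4=0.2500
P(X≤4) from Σ C(n,i)·p₀^i·(1−p₀)^(n−i)
p-value (one-sided, H₁ less) = 0.11532
At α=0.05: p ≥ α → fail to reject H₀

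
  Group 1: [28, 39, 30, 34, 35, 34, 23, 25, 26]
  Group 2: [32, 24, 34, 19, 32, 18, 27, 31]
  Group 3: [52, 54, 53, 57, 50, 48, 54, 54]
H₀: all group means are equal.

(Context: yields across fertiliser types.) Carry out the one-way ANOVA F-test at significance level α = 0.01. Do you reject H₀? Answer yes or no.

Group means [30.44, 27.12, 52.75], grand mean 36.520
SSB = Σnᵢ(x̄ᵢ−x̄)² = 3145.643; SSW = ΣΣ(x−x̄ᵢ)² = 552.597
MSB = 3145.643/2 = 1572.8214; MSW = 552.597/22 = 25.1181
F = MSB/MSW = 62.6172
df = (2, 22)
p-value (upper-tail) = 0.00000
At α=0.01: p < α → reject H₀

reject H₀: yes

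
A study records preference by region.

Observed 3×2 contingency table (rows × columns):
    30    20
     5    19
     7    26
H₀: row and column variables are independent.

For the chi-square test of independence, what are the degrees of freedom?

df = (r−1)(c−1) = (3−1)·(2−1) = 2

degrees of freedom = 2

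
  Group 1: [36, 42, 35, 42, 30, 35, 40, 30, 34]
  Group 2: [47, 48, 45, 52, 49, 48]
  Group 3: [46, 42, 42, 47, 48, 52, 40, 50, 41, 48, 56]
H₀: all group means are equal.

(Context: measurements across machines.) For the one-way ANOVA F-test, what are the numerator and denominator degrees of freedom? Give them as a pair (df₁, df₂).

k = 3 groups, N = 26 total
df = (k−1, N−k) = (3−1, 26−3) = (2, 23)

degrees of freedom = [2, 23]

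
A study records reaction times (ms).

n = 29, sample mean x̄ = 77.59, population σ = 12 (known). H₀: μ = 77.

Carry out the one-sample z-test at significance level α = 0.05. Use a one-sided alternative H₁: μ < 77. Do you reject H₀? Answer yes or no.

SE = σ/√n = 12/√29 = 2.2283
z = (x̄−μ₀)/SE = (77.59−77)/2.2283 = 0.2648
p-value (one-sided, H₁ less) = 0.60441
At α=0.05: p ≥ α → fail to reject H₀

reject H₀: no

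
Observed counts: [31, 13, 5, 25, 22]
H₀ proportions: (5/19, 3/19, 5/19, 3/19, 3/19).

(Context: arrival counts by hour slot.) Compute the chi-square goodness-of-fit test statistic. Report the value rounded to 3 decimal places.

n = 96; E_i = n·p_i = [25.26, 15.16, 25.26, 15.16, 15.16]
χ² = (31−25.26)²/25.26 + (13−15.16)²/15.16 + (5−25.26)²/25.26 + (25−15.16)²/15.16 + (22−15.16)²/15.16 = 27.3417
df = 4

test statistic = 27.342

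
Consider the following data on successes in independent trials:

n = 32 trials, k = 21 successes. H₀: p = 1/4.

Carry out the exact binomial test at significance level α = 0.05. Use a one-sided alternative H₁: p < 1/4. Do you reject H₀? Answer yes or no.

reject H₀: no

Exact binomial: n=32, k=21, p₀=1/4=0.2500
P(X≤21) from Σ C(n,i)·p₀^i·(1−p₀)^(n−i)
p-value (one-sided, H₁ less) = 1.00000
At α=0.05: p ≥ α → fail to reject H₀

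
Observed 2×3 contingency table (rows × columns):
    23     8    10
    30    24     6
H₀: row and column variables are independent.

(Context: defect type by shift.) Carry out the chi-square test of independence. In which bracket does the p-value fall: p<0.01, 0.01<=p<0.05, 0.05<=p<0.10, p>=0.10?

Row totals [41, 60], col totals [53, 32, 16], n=101
χ² = (23−21.51)²/21.51 + (8−12.99)²/12.99 + (10−6.50)²/6.50 + (30−31.49)²/31.49 + (24−19.01)²/19.01 + (6−9.50)²/9.50 = 6.5832
df = 2
p-value (upper-tail) = 0.03719
→ bracket: 0.01<=p<0.05

p-value bracket: 0.01<=p<0.05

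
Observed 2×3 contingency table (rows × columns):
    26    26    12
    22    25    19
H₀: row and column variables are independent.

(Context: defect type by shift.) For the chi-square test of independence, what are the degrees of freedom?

df = (r−1)(c−1) = (2−1)·(3−1) = 2

degrees of freedom = 2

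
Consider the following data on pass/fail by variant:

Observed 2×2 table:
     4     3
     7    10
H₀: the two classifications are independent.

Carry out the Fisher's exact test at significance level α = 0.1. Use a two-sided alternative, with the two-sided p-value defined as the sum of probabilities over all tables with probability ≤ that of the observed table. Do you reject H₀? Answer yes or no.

reject H₀: no

Margins: r₁=7, r₂=17, c₁=11, c₂=13, n=24
p_obs = C(7,4)·C(17,7)/C(24,11); sum pmf over tables with pmf ≤ p_obs
p-value (two-sided) = 0.65913
At α=0.1: p ≥ α → fail to reject H₀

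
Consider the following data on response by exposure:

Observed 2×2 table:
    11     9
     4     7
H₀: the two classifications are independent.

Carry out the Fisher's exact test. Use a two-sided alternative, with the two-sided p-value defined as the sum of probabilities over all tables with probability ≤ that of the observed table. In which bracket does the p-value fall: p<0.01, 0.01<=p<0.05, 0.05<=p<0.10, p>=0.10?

p-value bracket: p>=0.10

Margins: r₁=20, r₂=11, c₁=15, c₂=16, n=31
p_obs = C(20,11)·C(11,4)/C(31,15); sum pmf over tables with pmf ≤ p_obs
p-value (two-sided) = 0.45779
→ bracket: p>=0.10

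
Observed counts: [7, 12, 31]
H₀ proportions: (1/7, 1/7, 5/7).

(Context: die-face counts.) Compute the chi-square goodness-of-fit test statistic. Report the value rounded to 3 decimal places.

n = 50; E_i = n·p_i = [7.14, 7.14, 35.71]
χ² = (7−7.14)²/7.14 + (12−7.14)²/7.14 + (31−35.71)²/35.71 = 3.9280
df = 2

test statistic = 3.928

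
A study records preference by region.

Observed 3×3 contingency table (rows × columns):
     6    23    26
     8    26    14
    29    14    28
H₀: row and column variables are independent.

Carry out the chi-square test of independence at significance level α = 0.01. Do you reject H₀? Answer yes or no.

reject H₀: yes

Row totals [55, 48, 71], col totals [43, 63, 68], n=174
χ² = (6−13.59)²/13.59 + (23−19.91)²/19.91 + (26−21.49)²/21.49 + (8−11.86)²/11.86 + (26−17.38)²/17.38 + (14−18.76)²/18.76 + (29−17.55)²/17.55 + (14−25.71)²/25.71 + (28−27.75)²/27.75 = 25.2149
df = 4
p-value (upper-tail) = 0.00005
At α=0.01: p < α → reject H₀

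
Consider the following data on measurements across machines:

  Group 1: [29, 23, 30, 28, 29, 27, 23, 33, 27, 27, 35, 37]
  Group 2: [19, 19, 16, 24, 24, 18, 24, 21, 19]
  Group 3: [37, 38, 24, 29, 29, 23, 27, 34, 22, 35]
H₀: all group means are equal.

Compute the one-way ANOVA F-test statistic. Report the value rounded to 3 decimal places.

Group means [29.00, 20.44, 29.80], grand mean 26.774
SSB = Σnᵢ(x̄ᵢ−x̄)² = 511.597; SSW = ΣΣ(x−x̄ᵢ)² = 585.822
MSB = 511.597/2 = 255.7986; MSW = 585.822/28 = 20.9222
F = MSB/MSW = 12.2262
df = (2, 28)

test statistic = 12.226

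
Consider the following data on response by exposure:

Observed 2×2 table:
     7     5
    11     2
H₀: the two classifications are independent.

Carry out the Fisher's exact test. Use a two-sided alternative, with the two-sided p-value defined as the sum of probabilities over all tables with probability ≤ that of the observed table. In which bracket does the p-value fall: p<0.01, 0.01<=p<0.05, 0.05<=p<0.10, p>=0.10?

Margins: r₁=12, r₂=13, c₁=18, c₂=7, n=25
p_obs = C(12,7)·C(13,11)/C(25,18); sum pmf over tables with pmf ≤ p_obs
p-value (two-sided) = 0.20156
→ bracket: p>=0.10

p-value bracket: p>=0.10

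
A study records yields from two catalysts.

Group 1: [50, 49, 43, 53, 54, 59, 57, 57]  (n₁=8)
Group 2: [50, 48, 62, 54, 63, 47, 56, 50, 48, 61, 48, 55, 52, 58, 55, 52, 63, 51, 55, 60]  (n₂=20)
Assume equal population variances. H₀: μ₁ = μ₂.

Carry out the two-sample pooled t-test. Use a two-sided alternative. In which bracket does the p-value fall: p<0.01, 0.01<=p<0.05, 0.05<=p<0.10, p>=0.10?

x̄₁=52.750, s₁=5.258, n₁=8
x̄₂=54.400, s₂=5.315, n₂=20
s_p² = [7·5.258² + 19·5.315²]/26 = 28.0885
SE = √(s_p²·(1/8+1/20)) = 2.2171
t = (52.750−54.400)/2.2171 = -0.7442
df = 26
p-value (two-sided) = 0.46342
→ bracket: p>=0.10

p-value bracket: p>=0.10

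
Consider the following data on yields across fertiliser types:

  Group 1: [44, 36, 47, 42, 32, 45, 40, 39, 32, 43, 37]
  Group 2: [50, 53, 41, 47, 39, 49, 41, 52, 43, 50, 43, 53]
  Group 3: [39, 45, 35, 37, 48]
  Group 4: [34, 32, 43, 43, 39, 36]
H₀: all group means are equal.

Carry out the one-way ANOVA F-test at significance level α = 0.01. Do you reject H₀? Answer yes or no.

reject H₀: yes

Group means [39.73, 46.75, 40.80, 37.83], grand mean 42.029
SSB = Σnᵢ(x̄ᵢ−x̄)² = 438.905; SSW = ΣΣ(x−x̄ᵢ)² = 770.065
MSB = 438.905/3 = 146.3018; MSW = 770.065/30 = 25.6688
F = MSB/MSW = 5.6996
df = (3, 30)
p-value (upper-tail) = 0.00327
At α=0.01: p < α → reject H₀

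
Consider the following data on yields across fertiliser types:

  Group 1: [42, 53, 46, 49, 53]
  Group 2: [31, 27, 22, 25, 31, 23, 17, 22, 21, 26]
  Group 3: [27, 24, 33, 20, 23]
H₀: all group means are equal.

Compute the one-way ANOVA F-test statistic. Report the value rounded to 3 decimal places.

Group means [48.60, 24.50, 25.40], grand mean 30.750
SSB = Σnᵢ(x̄ᵢ−x̄)² = 2126.850; SSW = ΣΣ(x−x̄ᵢ)² = 362.900
MSB = 2126.850/2 = 1063.4250; MSW = 362.900/17 = 21.3471
F = MSB/MSW = 49.8160
df = (2, 17)

test statistic = 49.816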